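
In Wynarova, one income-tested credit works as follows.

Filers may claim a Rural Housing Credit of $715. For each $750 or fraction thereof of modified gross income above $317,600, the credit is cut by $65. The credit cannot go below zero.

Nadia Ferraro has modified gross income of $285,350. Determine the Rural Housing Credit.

Rural Housing Credit: $285,350 is at or below the $317,600 threshold, so the full $715 applies.

$715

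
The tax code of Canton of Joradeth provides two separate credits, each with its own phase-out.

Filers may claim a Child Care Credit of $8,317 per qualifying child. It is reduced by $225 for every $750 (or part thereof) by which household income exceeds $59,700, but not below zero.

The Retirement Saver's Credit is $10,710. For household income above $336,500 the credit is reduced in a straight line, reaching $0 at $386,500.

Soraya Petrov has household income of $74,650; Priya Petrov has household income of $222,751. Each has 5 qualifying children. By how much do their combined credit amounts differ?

$37,085

Soraya ($74,650): Child Care Credit: base = 5 × $8,317 = $41,585. income exceeds $59,700 by $14,950, which is 20 full-or-partial $750 increments; reduction = 20 × $225 = $4,500, leaving $37,085. Retirement Saver's Credit: $74,650 is at or below the $336,500 threshold, so the full $10,710 applies. total $37,085 + $10,710 = $47,795
Priya ($222,751): Child Care Credit: base = 5 × $8,317 = $41,585. income exceeds $59,700 by $163,051 → 218 increments × $225 = $49,050 ≥ base, so the credit is $0. Retirement Saver's Credit: $222,751 is at or below the $336,500 threshold, so the full $10,710 applies. total $0 + $10,710 = $10,710
Difference: |$47,795 − $10,710| = $37,085.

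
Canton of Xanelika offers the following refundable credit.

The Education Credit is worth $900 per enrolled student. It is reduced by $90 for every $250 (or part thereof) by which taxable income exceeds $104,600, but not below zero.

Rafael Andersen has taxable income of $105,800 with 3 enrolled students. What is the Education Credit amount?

$2,250

Education Credit: base = 3 × $900 = $2,700. income exceeds $104,600 by $1,200, which is 5 full-or-partial $250 increments; reduction = 5 × $90 = $450, leaving $2,250.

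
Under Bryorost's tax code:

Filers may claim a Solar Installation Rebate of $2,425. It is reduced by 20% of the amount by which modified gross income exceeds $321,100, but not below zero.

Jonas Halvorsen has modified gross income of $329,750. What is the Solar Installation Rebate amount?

$695

Solar Installation Rebate: 20% of the $8,650 excess over $321,100 is $1,730; credit = $2,425 − $1,730 = $695.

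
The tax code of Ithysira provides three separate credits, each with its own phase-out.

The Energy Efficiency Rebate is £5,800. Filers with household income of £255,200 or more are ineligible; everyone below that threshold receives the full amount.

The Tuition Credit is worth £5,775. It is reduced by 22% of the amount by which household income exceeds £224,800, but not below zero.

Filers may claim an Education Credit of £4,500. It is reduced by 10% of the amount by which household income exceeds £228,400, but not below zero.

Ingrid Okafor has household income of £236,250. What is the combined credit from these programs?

Energy Efficiency Rebate: £236,250 is below the £255,200 cutoff, so the full £5,800 applies.
Tuition Credit: 22% of the £11,450 excess over £224,800 is £2,519; credit = £5,775 − £2,519 = £3,256.
Education Credit: 10% of the £7,850 excess over £228,400 is £785; credit = £4,500 − £785 = £3,715.
Total: £5,800 + £3,256 + £3,715 = £12,771.

£12,771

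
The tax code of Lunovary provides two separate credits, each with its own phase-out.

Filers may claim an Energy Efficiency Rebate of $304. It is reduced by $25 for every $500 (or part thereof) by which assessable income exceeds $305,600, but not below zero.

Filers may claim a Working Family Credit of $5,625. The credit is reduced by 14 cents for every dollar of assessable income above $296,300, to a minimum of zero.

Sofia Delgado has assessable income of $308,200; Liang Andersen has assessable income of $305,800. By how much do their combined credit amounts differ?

$461

Sofia ($308,200): Energy Efficiency Rebate: income exceeds $305,600 by $2,600, which is 6 full-or-partial $500 increments; reduction = 6 × $25 = $150, leaving $154. Working Family Credit: 14% of the $11,900 excess over $296,300 is $1,666; credit = $5,625 − $1,666 = $3,959. total $154 + $3,959 = $4,113
Liang ($305,800): Energy Efficiency Rebate: income exceeds $305,600 by $200, which is 1 full-or-partial $500 increment; reduction = 1 × $25 = $25, leaving $279. Working Family Credit: 14% of the $9,500 excess over $296,300 is $1,330; credit = $5,625 − $1,330 = $4,295. total $279 + $4,295 = $4,574
Difference: |$4,113 − $4,574| = $461.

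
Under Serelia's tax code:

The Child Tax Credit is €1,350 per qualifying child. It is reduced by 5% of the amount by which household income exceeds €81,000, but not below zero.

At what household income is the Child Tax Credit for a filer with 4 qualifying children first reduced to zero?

€189,000

Full credit = 4 × €1,350 = €5,400.
The credit falls by 5% of each euro above €81,000, so it reaches zero when the excess is €5,400 / 5% = €108,000: income = €81,000 + €108,000 = €189,000.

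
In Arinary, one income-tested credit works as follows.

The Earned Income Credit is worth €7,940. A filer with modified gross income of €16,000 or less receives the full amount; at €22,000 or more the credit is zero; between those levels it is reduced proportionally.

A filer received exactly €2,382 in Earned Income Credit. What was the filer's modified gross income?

€20,200

€2,382 is 2,382/7,940 of the full €7,940, so 5,558/7,940 of the €6,000 range has been used: income = €16,000 + €6,000 × 5,558/7,940 = €20,200.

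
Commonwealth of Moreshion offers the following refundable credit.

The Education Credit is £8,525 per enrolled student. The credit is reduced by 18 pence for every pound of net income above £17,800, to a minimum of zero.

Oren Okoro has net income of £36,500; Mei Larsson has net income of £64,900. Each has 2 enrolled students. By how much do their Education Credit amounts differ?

£5,112

Oren (£36,500): Education Credit: base = 2 × £8,525 = £17,050. 18% of the £18,700 excess over £17,800 is £3,366; credit = £17,050 − £3,366 = £13,684.
Mei (£64,900): Education Credit: base = 2 × £8,525 = £17,050. 18% of the £47,100 excess over £17,800 is £8,478; credit = £17,050 − £8,478 = £8,572.
Difference: |£13,684 − £8,572| = £5,112.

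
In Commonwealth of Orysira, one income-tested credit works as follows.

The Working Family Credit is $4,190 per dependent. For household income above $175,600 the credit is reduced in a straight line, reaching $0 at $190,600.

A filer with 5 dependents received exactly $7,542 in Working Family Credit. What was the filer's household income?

Full credit = 5 × $4,190 = $20,950.
$7,542 is 7,542/20,950 of the full $20,950, so 13,408/20,950 of the $15,000 range has been used: income = $175,600 + $15,000 × 13,408/20,950 = $185,200.

$185,200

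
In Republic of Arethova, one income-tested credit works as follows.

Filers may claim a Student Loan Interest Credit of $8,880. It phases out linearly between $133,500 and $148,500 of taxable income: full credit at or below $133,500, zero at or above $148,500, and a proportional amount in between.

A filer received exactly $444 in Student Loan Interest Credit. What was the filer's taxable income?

$444 is 444/8,880 of the full $8,880, so 8,436/8,880 of the $15,000 range has been used: income = $133,500 + $15,000 × 8,436/8,880 = $147,750.

$147,750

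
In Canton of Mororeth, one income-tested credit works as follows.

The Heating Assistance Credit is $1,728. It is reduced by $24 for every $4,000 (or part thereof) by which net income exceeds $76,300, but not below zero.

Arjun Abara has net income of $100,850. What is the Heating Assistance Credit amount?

Heating Assistance Credit: income exceeds $76,300 by $24,550, which is 7 full-or-partial $4,000 increments; reduction = 7 × $24 = $168, leaving $1,560.

$1,560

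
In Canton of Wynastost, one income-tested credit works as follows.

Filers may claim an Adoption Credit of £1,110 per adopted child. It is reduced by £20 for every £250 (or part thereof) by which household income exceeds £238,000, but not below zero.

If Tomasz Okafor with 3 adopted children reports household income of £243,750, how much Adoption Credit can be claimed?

Adoption Credit: base = 3 × £1,110 = £3,330. income exceeds £238,000 by £5,750, which is 23 full-or-partial £250 increments; reduction = 23 × £20 = £460, leaving £2,870.

£2,870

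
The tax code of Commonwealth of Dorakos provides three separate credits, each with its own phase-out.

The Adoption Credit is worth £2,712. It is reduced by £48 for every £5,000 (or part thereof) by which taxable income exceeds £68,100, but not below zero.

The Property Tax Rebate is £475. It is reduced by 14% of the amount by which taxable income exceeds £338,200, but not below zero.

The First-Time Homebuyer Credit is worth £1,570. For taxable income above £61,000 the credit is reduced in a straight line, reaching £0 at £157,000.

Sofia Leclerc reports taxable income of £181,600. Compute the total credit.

£2,083

Adoption Credit: income exceeds £68,100 by £113,500, which is 23 full-or-partial £5,000 increments; reduction = 23 × £48 = £1,104, leaving £1,608.
Property Tax Rebate: £181,600 is at or below the £338,200 threshold, so the full £475 applies.
First-Time Homebuyer Credit: £181,600 is at or above £157,000, so the credit is £0.
Total: £1,608 + £475 + £0 = £2,083.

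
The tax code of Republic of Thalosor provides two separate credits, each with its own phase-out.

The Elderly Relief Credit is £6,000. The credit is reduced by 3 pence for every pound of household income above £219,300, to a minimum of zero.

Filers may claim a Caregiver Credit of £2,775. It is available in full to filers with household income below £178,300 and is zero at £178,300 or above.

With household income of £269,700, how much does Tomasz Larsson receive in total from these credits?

£4,488

Elderly Relief Credit: 3% of the £50,400 excess over £219,300 is £1,512; credit = £6,000 − £1,512 = £4,488.
Caregiver Credit: £269,700 meets or exceeds the £178,300 cutoff, so the credit is £0.
Total: £4,488 + £0 = £4,488.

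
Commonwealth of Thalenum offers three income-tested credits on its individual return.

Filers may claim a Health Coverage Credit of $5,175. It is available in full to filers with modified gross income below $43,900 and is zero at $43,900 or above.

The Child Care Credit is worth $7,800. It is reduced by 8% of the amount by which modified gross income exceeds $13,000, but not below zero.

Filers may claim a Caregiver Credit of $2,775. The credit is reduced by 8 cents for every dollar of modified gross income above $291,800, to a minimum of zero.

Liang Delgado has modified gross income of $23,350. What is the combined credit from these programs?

$14,922

Health Coverage Credit: $23,350 is below the $43,900 cutoff, so the full $5,175 applies.
Child Care Credit: 8% of the $10,350 excess over $13,000 is $828; credit = $7,800 − $828 = $6,972.
Caregiver Credit: $23,350 is at or below the $291,800 threshold, so the full $2,775 applies.
Total: $5,175 + $6,972 + $2,775 = $14,922.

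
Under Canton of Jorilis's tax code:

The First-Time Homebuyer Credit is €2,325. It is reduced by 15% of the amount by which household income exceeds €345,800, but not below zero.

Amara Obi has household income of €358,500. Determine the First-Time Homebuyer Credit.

€420

First-Time Homebuyer Credit: 15% of the €12,700 excess over €345,800 is €1,905; credit = €2,325 − €1,905 = €420.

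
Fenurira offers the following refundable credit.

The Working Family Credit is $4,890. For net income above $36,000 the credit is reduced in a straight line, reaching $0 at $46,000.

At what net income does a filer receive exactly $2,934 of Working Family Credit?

$2,934 is 2,934/4,890 of the full $4,890, so 1,956/4,890 of the $10,000 range has been used: income = $36,000 + $10,000 × 1,956/4,890 = $40,000.

$40,000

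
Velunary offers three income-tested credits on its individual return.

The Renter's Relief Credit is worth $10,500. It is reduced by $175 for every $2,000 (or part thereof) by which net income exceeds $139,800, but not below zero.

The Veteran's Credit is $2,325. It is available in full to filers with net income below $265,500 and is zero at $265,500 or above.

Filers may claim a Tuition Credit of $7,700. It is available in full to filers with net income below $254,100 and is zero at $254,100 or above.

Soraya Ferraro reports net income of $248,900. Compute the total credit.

Renter's Relief Credit: income exceeds $139,800 by $109,100, which is 55 full-or-partial $2,000 increments; reduction = 55 × $175 = $9,625, leaving $875.
Veteran's Credit: $248,900 is below the $265,500 cutoff, so the full $2,325 applies.
Tuition Credit: $248,900 is below the $254,100 cutoff, so the full $7,700 applies.
Total: $875 + $2,325 + $7,700 = $10,900.

$10,900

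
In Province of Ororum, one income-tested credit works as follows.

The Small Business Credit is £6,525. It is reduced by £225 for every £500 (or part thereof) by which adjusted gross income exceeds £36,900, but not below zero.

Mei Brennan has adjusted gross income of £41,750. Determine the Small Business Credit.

Small Business Credit: income exceeds £36,900 by £4,850, which is 10 full-or-partial £500 increments; reduction = 10 × £225 = £2,250, leaving £4,275.

£4,275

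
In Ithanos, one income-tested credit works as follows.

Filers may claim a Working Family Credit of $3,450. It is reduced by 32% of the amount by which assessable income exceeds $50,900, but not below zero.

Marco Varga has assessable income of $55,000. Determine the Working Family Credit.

$2,138

Working Family Credit: 32% of the $4,100 excess over $50,900 is $1,312; credit = $3,450 − $1,312 = $2,138.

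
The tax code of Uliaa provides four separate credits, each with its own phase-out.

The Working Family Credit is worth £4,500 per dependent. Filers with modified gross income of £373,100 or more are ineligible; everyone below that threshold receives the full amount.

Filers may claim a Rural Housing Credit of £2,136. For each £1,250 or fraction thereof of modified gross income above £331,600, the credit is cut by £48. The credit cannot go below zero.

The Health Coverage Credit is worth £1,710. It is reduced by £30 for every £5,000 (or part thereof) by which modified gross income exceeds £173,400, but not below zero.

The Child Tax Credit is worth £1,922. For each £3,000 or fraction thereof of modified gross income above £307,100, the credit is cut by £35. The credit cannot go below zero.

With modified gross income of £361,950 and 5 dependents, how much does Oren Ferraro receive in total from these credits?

Working Family Credit: base = 5 × £4,500 = £22,500. £361,950 is below the £373,100 cutoff, so the full £22,500 applies.
Rural Housing Credit: income exceeds £331,600 by £30,350, which is 25 full-or-partial £1,250 increments; reduction = 25 × £48 = £1,200, leaving £936.
Health Coverage Credit: income exceeds £173,400 by £188,550, which is 38 full-or-partial £5,000 increments; reduction = 38 × £30 = £1,140, leaving £570.
Child Tax Credit: income exceeds £307,100 by £54,850, which is 19 full-or-partial £3,000 increments; reduction = 19 × £35 = £665, leaving £1,257.
Total: £22,500 + £936 + £570 + £1,257 = £25,263.

£25,263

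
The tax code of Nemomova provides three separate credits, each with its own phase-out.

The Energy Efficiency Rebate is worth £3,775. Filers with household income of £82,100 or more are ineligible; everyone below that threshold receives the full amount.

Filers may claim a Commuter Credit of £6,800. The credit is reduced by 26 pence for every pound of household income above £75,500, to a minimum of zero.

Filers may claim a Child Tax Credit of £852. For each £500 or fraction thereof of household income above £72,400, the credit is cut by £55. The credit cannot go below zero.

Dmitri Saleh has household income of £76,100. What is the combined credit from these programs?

£10,831

Energy Efficiency Rebate: £76,100 is below the £82,100 cutoff, so the full £3,775 applies.
Commuter Credit: 26% of the £600 excess over £75,500 is £156; credit = £6,800 − £156 = £6,644.
Child Tax Credit: income exceeds £72,400 by £3,700, which is 8 full-or-partial £500 increments; reduction = 8 × £55 = £440, leaving £412.
Total: £3,775 + £6,644 + £412 = £10,831.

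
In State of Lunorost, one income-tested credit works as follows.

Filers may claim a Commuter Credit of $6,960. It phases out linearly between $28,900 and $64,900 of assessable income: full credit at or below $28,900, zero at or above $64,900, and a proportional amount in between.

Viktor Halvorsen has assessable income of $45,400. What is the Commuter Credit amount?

$3,770

Commuter Credit: $45,400 is $16,500 into a $36,000 phase-out range, leaving 19,500/36,000 of the credit: $6,960 × 19,500/36,000 = $3,770.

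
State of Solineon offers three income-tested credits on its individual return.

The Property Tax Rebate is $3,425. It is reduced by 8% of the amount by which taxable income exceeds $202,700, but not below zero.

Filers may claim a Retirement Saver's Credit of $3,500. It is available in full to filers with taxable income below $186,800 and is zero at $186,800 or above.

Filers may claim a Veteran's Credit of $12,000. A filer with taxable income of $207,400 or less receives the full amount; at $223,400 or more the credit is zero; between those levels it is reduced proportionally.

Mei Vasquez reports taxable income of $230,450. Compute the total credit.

$1,205

Property Tax Rebate: 8% of the $27,750 excess over $202,700 is $2,220; credit = $3,425 − $2,220 = $1,205.
Retirement Saver's Credit: $230,450 meets or exceeds the $186,800 cutoff, so the credit is $0.
Veteran's Credit: $230,450 is at or above $223,400, so the credit is $0.
Total: $1,205 + $0 + $0 = $1,205.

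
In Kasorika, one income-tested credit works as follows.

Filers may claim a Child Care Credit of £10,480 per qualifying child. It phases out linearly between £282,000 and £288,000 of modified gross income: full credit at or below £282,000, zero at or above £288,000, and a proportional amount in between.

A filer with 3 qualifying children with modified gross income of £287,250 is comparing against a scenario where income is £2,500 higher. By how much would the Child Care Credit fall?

At £287,250 — base = 3 × £10,480 = £31,440. £287,250 is £5,250 into a £6,000 phase-out range, leaving 750/6,000 of the credit: £31,440 × 750/6,000 = £3,930.
At £289,750 — base = 3 × £10,480 = £31,440. £289,750 is at or above £288,000, so the credit is £0.
Lost: £3,930 − £0 = £3,930.

£3,930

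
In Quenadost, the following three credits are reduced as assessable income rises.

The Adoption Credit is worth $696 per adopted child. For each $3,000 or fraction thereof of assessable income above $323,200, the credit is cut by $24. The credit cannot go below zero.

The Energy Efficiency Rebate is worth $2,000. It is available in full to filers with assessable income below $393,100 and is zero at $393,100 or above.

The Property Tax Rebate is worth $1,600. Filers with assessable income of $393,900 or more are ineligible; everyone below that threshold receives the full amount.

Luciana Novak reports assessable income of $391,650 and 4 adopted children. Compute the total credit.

$5,832

Adoption Credit: base = 4 × $696 = $2,784. income exceeds $323,200 by $68,450, which is 23 full-or-partial $3,000 increments; reduction = 23 × $24 = $552, leaving $2,232.
Energy Efficiency Rebate: $391,650 is below the $393,100 cutoff, so the full $2,000 applies.
Property Tax Rebate: $391,650 is below the $393,900 cutoff, so the full $1,600 applies.
Total: $2,232 + $2,000 + $1,600 = $5,832.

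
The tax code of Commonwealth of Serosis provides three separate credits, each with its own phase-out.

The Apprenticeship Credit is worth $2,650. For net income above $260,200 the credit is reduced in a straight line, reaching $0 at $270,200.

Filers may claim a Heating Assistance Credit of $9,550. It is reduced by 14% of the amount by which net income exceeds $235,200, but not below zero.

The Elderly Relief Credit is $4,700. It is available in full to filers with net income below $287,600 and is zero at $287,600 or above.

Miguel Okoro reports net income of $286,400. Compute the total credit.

$7,082

Apprenticeship Credit: $286,400 is at or above $270,200, so the credit is $0.
Heating Assistance Credit: 14% of the $51,200 excess over $235,200 is $7,168; credit = $9,550 − $7,168 = $2,382.
Elderly Relief Credit: $286,400 is below the $287,600 cutoff, so the full $4,700 applies.
Total: $0 + $2,382 + $4,700 = $7,082.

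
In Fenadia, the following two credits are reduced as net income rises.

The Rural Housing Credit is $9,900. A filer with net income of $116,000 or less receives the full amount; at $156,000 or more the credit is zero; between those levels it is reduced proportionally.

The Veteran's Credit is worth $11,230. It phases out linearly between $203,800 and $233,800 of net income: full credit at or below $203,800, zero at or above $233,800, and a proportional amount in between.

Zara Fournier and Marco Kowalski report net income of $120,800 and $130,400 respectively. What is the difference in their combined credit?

Zara ($120,800): Rural Housing Credit: $120,800 is $4,800 into a $40,000 phase-out range, leaving 35,200/40,000 of the credit: $9,900 × 35,200/40,000 = $8,712. Veteran's Credit: $120,800 is at or below the $203,800 threshold, so the full $11,230 applies. total $8,712 + $11,230 = $19,942
Marco ($130,400): Rural Housing Credit: $130,400 is $14,400 into a $40,000 phase-out range, leaving 25,600/40,000 of the credit: $9,900 × 25,600/40,000 = $6,336. Veteran's Credit: $130,400 is at or below the $203,800 threshold, so the full $11,230 applies. total $6,336 + $11,230 = $17,566
Difference: |$19,942 − $17,566| = $2,376.

$2,376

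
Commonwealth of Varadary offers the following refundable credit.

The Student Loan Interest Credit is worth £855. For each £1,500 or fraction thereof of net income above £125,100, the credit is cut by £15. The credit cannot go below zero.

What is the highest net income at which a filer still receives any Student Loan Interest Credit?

£209,100

After 56 increments the reduction is 56 × £15 = £840, leaving £15; one more increment wipes it out. Increment 56 ends at excess 56 × £1,500 = £84,000, so the highest qualifying income is £125,100 + £84,000 = £209,100.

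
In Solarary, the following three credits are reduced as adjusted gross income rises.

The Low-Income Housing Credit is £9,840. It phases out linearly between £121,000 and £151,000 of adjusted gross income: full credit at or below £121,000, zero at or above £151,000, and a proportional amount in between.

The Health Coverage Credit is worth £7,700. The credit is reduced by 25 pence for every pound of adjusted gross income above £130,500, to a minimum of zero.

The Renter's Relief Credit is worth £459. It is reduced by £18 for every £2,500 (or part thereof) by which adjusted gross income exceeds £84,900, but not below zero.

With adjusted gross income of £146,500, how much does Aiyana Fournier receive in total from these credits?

£5,185

Low-Income Housing Credit: £146,500 is £25,500 into a £30,000 phase-out range, leaving 4,500/30,000 of the credit: £9,840 × 4,500/30,000 = £1,476.
Health Coverage Credit: 25% of the £16,000 excess over £130,500 is £4,000; credit = £7,700 − £4,000 = £3,700.
Renter's Relief Credit: income exceeds £84,900 by £61,600, which is 25 full-or-partial £2,500 increments; reduction = 25 × £18 = £450, leaving £9.
Total: £1,476 + £3,700 + £9 = £5,185.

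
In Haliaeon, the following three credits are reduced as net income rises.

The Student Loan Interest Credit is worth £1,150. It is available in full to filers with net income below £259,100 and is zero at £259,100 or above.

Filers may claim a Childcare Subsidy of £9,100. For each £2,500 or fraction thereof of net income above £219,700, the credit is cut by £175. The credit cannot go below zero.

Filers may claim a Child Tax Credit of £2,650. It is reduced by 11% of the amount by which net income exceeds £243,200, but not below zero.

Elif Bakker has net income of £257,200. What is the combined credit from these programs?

£8,735

Student Loan Interest Credit: £257,200 is below the £259,100 cutoff, so the full £1,150 applies.
Childcare Subsidy: income exceeds £219,700 by £37,500, which is 15 full-or-partial £2,500 increments; reduction = 15 × £175 = £2,625, leaving £6,475.
Child Tax Credit: 11% of the £14,000 excess over £243,200 is £1,540; credit = £2,650 − £1,540 = £1,110.
Total: £1,150 + £6,475 + £1,110 = £8,735.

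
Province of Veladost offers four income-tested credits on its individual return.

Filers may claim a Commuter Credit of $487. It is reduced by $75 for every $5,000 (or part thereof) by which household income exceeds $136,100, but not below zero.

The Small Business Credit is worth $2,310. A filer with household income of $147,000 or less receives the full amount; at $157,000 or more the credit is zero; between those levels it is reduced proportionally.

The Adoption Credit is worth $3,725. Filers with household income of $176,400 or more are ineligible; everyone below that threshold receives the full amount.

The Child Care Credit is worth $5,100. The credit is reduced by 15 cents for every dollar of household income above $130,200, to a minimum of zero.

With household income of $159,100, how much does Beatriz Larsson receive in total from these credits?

$4,602

Commuter Credit: income exceeds $136,100 by $23,000, which is 5 full-or-partial $5,000 increments; reduction = 5 × $75 = $375, leaving $112.
Small Business Credit: $159,100 is at or above $157,000, so the credit is $0.
Adoption Credit: $159,100 is below the $176,400 cutoff, so the full $3,725 applies.
Child Care Credit: 15% of the $28,900 excess over $130,200 is $4,335; credit = $5,100 − $4,335 = $765.
Total: $112 + $0 + $3,725 + $765 = $4,602.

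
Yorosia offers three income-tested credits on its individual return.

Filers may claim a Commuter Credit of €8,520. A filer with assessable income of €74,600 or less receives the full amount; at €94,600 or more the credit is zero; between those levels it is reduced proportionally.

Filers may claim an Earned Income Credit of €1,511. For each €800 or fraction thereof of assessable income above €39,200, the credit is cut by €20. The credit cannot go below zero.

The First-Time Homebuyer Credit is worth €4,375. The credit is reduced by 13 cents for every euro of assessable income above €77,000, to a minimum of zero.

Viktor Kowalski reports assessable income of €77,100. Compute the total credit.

€12,368

Commuter Credit: €77,100 is €2,500 into a €20,000 phase-out range, leaving 17,500/20,000 of the credit: €8,520 × 17,500/20,000 = €7,455.
Earned Income Credit: income exceeds €39,200 by €37,900, which is 48 full-or-partial €800 increments; reduction = 48 × €20 = €960, leaving €551.
First-Time Homebuyer Credit: 13% of the €100 excess over €77,000 is €13; credit = €4,375 − €13 = €4,362.
Total: €7,455 + €551 + €4,362 = €12,368.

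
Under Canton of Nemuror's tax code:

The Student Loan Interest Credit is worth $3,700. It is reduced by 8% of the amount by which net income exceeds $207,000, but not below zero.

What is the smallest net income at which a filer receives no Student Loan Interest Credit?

$253,250

The credit falls by 8% of each dollar above $207,000, so it reaches zero when the excess is $3,700 / 8% = $46,250: income = $207,000 + $46,250 = $253,250.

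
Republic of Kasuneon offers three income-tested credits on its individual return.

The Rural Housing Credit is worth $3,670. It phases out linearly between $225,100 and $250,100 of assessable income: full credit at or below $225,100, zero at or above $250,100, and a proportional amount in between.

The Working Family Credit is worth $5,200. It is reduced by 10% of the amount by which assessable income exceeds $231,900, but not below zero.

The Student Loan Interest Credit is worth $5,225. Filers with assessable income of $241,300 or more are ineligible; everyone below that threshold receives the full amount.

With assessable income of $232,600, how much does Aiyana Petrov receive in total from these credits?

Rural Housing Credit: $232,600 is $7,500 into a $25,000 phase-out range, leaving 17,500/25,000 of the credit: $3,670 × 17,500/25,000 = $2,569.
Working Family Credit: 10% of the $700 excess over $231,900 is $70; credit = $5,200 − $70 = $5,130.
Student Loan Interest Credit: $232,600 is below the $241,300 cutoff, so the full $5,225 applies.
Total: $2,569 + $5,130 + $5,225 = $12,924.

$12,924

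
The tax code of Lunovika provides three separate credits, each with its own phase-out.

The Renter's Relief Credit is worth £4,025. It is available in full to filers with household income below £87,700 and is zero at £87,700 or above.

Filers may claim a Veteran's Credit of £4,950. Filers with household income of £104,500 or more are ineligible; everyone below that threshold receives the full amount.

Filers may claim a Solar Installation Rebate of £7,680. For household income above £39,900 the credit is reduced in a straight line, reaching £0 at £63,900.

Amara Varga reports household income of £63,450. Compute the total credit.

£9,119

Renter's Relief Credit: £63,450 is below the £87,700 cutoff, so the full £4,025 applies.
Veteran's Credit: £63,450 is below the £104,500 cutoff, so the full £4,950 applies.
Solar Installation Rebate: £63,450 is £23,550 into a £24,000 phase-out range, leaving 450/24,000 of the credit: £7,680 × 450/24,000 = £144.
Total: £4,025 + £4,950 + £144 = £9,119.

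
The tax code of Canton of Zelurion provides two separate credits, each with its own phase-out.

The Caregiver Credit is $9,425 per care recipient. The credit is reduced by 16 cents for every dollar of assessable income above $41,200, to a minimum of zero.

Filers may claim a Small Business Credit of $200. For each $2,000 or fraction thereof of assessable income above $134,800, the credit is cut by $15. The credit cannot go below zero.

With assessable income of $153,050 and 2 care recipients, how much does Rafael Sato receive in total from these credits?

$1,004

Caregiver Credit: base = 2 × $9,425 = $18,850. 16% of the $111,850 excess over $41,200 is $17,896; credit = $18,850 − $17,896 = $954.
Small Business Credit: income exceeds $134,800 by $18,250, which is 10 full-or-partial $2,000 increments; reduction = 10 × $15 = $150, leaving $50.
Total: $954 + $50 = $1,004.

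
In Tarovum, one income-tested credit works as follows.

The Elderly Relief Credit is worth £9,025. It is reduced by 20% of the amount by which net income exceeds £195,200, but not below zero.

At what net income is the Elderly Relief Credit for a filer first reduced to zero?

£240,325

The credit falls by 20% of each pound above £195,200, so it reaches zero when the excess is £9,025 / 20% = £45,125: income = £195,200 + £45,125 = £240,325.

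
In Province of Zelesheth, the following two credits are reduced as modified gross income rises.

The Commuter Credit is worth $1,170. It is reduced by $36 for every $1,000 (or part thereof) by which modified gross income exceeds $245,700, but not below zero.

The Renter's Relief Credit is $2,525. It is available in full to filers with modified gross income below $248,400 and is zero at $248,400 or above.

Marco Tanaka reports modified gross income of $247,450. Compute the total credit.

Commuter Credit: income exceeds $245,700 by $1,750, which is 2 full-or-partial $1,000 increments; reduction = 2 × $36 = $72, leaving $1,098.
Renter's Relief Credit: $247,450 is below the $248,400 cutoff, so the full $2,525 applies.
Total: $1,098 + $2,525 = $3,623.

$3,623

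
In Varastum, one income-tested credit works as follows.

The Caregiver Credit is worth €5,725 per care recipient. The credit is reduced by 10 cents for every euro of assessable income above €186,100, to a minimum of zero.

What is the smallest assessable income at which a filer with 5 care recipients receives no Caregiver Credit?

€472,350

Full credit = 5 × €5,725 = €28,625.
The credit falls by 10% of each euro above €186,100, so it reaches zero when the excess is €28,625 / 10% = €286,250: income = €186,100 + €286,250 = €472,350.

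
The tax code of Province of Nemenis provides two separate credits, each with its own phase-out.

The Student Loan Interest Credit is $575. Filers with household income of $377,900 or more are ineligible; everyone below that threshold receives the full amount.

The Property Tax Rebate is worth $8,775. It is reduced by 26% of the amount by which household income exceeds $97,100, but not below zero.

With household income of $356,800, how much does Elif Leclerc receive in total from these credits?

Student Loan Interest Credit: $356,800 is below the $377,900 cutoff, so the full $575 applies.
Property Tax Rebate: 26% of the $259,700 excess over $97,100 is $67,522 ≥ base, so the credit is $0.
Total: $575 + $0 = $575.

$575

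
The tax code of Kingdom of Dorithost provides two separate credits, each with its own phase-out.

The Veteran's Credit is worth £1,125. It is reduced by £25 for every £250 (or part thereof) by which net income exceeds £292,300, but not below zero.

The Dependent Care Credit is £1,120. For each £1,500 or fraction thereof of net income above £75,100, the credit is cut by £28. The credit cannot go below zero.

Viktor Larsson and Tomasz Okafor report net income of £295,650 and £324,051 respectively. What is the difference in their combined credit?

Viktor (£295,650): Veteran's Credit: income exceeds £292,300 by £3,350, which is 14 full-or-partial £250 increments; reduction = 14 × £25 = £350, leaving £775. Dependent Care Credit: income exceeds £75,100 by £220,550 → 148 increments × £28 = £4,144 ≥ base, so the credit is £0. total £775 + £0 = £775
Tomasz (£324,051): Veteran's Credit: income exceeds £292,300 by £31,751 → 128 increments × £25 = £3,200 ≥ base, so the credit is £0. Dependent Care Credit: income exceeds £75,100 by £248,951 → 166 increments × £28 = £4,648 ≥ base, so the credit is £0. total £0 + £0 = £0
Difference: |£775 − £0| = £775.

£775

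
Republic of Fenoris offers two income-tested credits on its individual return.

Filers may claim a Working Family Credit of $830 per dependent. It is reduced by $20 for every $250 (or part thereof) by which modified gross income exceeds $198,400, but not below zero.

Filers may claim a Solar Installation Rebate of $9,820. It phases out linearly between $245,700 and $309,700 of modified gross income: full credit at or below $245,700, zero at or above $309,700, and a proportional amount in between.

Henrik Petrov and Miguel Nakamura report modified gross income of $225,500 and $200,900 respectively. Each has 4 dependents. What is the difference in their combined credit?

Henrik ($225,500): Working Family Credit: base = 4 × $830 = $3,320. income exceeds $198,400 by $27,100, which is 109 full-or-partial $250 increments; reduction = 109 × $20 = $2,180, leaving $1,140. Solar Installation Rebate: $225,500 is at or below the $245,700 threshold, so the full $9,820 applies. total $1,140 + $9,820 = $10,960
Miguel ($200,900): Working Family Credit: base = 4 × $830 = $3,320. income exceeds $198,400 by $2,500, which is 10 full-or-partial $250 increments; reduction = 10 × $20 = $200, leaving $3,120. Solar Installation Rebate: $200,900 is at or below the $245,700 threshold, so the full $9,820 applies. total $3,120 + $9,820 = $12,940
Difference: |$10,960 − $12,940| = $1,980.

$1,980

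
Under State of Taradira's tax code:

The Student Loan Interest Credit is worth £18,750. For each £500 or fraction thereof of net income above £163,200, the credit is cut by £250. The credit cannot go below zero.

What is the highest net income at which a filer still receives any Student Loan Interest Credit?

£200,200

After 74 increments the reduction is 74 × £250 = £18,500, leaving £250; one more increment wipes it out. Increment 74 ends at excess 74 × £500 = £37,000, so the highest qualifying income is £163,200 + £37,000 = £200,200.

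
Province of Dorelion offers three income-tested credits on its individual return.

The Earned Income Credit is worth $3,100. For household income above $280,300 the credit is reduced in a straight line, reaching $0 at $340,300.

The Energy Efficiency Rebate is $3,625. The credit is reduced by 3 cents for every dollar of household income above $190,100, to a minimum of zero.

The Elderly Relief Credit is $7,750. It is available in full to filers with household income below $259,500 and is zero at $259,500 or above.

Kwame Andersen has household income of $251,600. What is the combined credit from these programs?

Earned Income Credit: $251,600 is at or below the $280,300 threshold, so the full $3,100 applies.
Energy Efficiency Rebate: 3% of the $61,500 excess over $190,100 is $1,845; credit = $3,625 − $1,845 = $1,780.
Elderly Relief Credit: $251,600 is below the $259,500 cutoff, so the full $7,750 applies.
Total: $3,100 + $1,780 + $7,750 = $12,630.

$12,630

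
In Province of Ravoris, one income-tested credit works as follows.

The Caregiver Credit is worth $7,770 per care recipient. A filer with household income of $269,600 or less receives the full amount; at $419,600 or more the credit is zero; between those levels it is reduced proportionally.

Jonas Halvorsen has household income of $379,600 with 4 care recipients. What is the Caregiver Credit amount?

$8,288

Caregiver Credit: base = 4 × $7,770 = $31,080. $379,600 is $110,000 into a $150,000 phase-out range, leaving 40,000/150,000 of the credit: $31,080 × 40,000/150,000 = $8,288.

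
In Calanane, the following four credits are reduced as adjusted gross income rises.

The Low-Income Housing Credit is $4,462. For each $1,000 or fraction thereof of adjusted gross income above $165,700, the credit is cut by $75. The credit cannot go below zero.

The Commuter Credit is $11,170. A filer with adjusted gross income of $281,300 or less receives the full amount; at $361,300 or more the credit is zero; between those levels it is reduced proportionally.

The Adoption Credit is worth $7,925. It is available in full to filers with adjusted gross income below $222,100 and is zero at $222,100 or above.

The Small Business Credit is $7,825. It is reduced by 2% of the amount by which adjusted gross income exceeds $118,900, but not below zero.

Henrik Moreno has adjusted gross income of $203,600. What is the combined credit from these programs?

Low-Income Housing Credit: income exceeds $165,700 by $37,900, which is 38 full-or-partial $1,000 increments; reduction = 38 × $75 = $2,850, leaving $1,612.
Commuter Credit: $203,600 is at or below the $281,300 threshold, so the full $11,170 applies.
Adoption Credit: $203,600 is below the $222,100 cutoff, so the full $7,925 applies.
Small Business Credit: 2% of the $84,700 excess over $118,900 is $1,694; credit = $7,825 − $1,694 = $6,131.
Total: $1,612 + $11,170 + $7,925 + $6,131 = $26,838.

$26,838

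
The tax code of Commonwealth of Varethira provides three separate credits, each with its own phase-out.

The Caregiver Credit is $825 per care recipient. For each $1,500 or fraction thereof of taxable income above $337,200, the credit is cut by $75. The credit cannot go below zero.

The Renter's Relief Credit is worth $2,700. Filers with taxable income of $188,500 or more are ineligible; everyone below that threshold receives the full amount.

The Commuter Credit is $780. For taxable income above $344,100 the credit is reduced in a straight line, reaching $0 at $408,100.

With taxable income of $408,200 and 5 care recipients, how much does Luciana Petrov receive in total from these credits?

$525

Caregiver Credit: base = 5 × $825 = $4,125. income exceeds $337,200 by $71,000, which is 48 full-or-partial $1,500 increments; reduction = 48 × $75 = $3,600, leaving $525.
Renter's Relief Credit: $408,200 meets or exceeds the $188,500 cutoff, so the credit is $0.
Commuter Credit: $408,200 is at or above $408,100, so the credit is $0.
Total: $525 + $0 + $0 = $525.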